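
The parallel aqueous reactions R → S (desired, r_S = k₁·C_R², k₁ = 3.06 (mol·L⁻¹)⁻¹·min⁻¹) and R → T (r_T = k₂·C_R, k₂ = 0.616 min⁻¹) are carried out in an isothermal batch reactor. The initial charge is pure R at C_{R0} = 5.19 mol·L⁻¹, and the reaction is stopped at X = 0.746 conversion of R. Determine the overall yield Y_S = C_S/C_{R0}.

0.697

C_R = C_{R0}(1−X) = 1.318 mol·L⁻¹.
Along a PFR/batch, dC_T/dC_R = −r_T/(r_S+r_T) = −k₂/(k₂+k₁·C_R).
Integrating from C_{R0} to C_R: C_T = (0.616/3.06)·ln[(0.616+3.06·5.19)/(0.616+3.06·1.32)] = 0.2013·ln(16.50/4.650) = 0.2549 mol·L⁻¹.
Then C_S = (C_{R0}−C_R) − C_T = 3.872 − 0.2549 = 3.617 mol·L⁻¹.
Y_S = C_S/C_{R0} = 3.617/5.19 = 0.697.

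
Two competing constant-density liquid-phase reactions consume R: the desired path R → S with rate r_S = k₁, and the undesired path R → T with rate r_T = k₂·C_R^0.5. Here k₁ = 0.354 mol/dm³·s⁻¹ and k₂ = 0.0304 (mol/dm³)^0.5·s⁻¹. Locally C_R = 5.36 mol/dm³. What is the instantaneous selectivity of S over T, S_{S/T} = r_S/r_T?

5.03

S_{S/T} = r_S/r_T = (k₁)/(k₂·C_R^0.5) = (k₁/k₂)·C_R^-0.5.
= (0.354) / (0.0304×5.360^0.5) = 0.3540/0.07038 = 5.03.
The undesired path is higher order in R, so low C_R (CSTR or dilute feed) favours S.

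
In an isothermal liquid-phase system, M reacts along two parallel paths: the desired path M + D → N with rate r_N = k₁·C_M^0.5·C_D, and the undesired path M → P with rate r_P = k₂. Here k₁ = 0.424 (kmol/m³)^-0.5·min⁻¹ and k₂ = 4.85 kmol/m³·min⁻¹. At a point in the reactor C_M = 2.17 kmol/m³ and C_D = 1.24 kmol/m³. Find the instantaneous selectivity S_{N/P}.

0.160

S_{N/P} = r_N/r_P = (k₁·C_M^0.5·C_D)/(k₂) = (k₁/k₂)·C_M^0.5·C_D.
= (0.424×2.170^0.5×1.240) / (4.85) = 0.7745/4.850 = 0.160.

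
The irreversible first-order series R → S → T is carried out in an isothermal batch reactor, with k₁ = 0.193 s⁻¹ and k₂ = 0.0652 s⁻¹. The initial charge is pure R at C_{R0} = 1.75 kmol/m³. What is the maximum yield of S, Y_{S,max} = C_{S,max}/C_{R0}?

At the optimum, C_{S,max}/C_{R0} = (k₁/k₂)^[k₂/(k₂−k₁)].
= (0.193/0.0652)^(0.0652/(0.0652−0.193)) = (2.960)^(-0.5102) = 0.5748.

0.575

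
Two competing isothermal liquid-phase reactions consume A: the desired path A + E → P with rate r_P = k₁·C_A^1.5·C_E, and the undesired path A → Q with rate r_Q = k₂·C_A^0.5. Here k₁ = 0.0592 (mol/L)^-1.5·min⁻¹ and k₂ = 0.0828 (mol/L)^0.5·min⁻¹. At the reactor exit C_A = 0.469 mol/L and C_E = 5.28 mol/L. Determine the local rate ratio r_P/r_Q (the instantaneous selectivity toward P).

S_{P/Q} = r_P/r_Q = (k₁·C_A^1.5·C_E)/(k₂·C_A^0.5) = (k₁/k₂)·C_A·C_E.
= (0.0592×0.4690^1.5×5.280) / (0.0828×0.4690^0.5) = 0.1004/0.05670 = 1.77.
Since the desired path is higher order in A, keeping C_A high (PFR or concentrated feed) favours P.

1.77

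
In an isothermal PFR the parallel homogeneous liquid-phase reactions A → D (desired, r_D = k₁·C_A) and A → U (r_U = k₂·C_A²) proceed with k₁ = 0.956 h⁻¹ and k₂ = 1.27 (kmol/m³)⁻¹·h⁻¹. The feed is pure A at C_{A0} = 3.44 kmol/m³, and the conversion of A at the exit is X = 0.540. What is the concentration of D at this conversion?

C_A = C_{A0}(1−X) = 1.582 kmol/m³.
Along a PFR/batch, dC_D/dC_A = −r_D/(r_D+r_U) = −k₁/(k₁+k₂·C_A).
Integrating from C_{A0} to C_A: C_D = (0.956/1.27)·ln[(0.956+1.27·3.44)/(0.956+1.27·1.58)] = 0.7528·ln(5.325/2.966) = 0.4406 kmol/m³.

0.441 kmol/m³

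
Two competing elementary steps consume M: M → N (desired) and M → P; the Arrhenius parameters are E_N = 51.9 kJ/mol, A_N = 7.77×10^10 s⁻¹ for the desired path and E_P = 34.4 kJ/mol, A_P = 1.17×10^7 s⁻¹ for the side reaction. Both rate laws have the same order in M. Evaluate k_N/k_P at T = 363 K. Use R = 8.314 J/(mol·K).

20.1

k_N/k_P = (A_N/A_P)·exp[−(E_N−E_P)/(RT)] = (A_N/A_P)·exp[(E_P−E_N)/(RT)].
(E_P−E_N)/(RT) = (34.4−51.9)×10³/(8.314×363) = -17500/3018 = -5.799.
k_N/k_P = (7.77×10^10/1.17×10^7)·exp(-5.799) = 6641 × 0.003032 = 20.1.
Since E_N > E_P, raising the temperature improves selectivity toward N.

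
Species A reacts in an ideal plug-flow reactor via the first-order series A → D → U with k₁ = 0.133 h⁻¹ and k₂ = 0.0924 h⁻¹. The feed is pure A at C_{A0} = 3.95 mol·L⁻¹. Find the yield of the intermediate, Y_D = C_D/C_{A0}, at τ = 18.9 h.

0.306

Solving the coupled first-order balances gives C_D(τ) = [k₁/(k₂−k₁)]·C_{A0}·(e^(−k₁τ) − e^(−k₂τ)).
e^(−k₁τ) = e^(−0.133×18.9) = e^(−2.514) = 0.08097; e^(−k₂τ) = e^(−1.746) = 0.1744.
C_D = 0.133×3.95/(0.0924−0.133) × (0.08097−0.1744) = (-12.94)×(-0.09344) = 1.209 mol·L⁻¹.
Y_D = C_D/C_{A0} = 1.209/3.95 = 0.306.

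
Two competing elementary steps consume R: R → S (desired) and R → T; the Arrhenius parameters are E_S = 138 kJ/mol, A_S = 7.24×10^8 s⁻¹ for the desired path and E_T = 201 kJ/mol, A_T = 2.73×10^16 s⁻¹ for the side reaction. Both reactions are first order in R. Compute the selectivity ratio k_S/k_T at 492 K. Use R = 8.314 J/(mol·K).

0.130

Since both paths have the same order in R, the concentration cancels and S_{S/T} = k_S/k_T = (A_S/A_T)·exp[(E_T−E_S)/(RT)].
(E_T−E_S)/(RT) = (201−138)×10³/(8.314×492) = 63000/4090 = 15.40.
k_S/k_T = (7.24×10^8/2.73×10^16)·exp(15.40) = 2.652×10^-8 × 4.885×10^6 = 0.130.
Since E_S < E_T, lowering the temperature improves selectivity toward S.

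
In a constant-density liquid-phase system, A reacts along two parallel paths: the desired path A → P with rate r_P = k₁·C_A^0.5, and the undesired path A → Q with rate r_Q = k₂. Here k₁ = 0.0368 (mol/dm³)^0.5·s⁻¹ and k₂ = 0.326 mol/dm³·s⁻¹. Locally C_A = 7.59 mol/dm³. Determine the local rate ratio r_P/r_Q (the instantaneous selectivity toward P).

S_{P/Q} = r_P/r_Q = (k₁·C_A^0.5)/(k₂) = (k₁/k₂)·C_A^0.5.
= (0.0368×7.590^0.5) / (0.326) = 0.1014/0.3260 = 0.311.
Since the desired path is higher order in A, keeping C_A high (PFR or concentrated feed) favours P.

0.311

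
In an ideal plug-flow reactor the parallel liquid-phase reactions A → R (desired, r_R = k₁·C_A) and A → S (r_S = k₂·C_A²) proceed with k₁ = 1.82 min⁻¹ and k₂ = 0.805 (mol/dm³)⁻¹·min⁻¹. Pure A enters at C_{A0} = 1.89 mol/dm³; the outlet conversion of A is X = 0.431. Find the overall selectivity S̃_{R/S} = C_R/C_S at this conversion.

1.54

C_A = C_{A0}(1−X) = 1.075 mol/dm³.
Along a PFR/batch, dC_R/dC_A = −r_R/(r_R+r_S) = −k₁/(k₁+k₂·C_A).
Integrating from C_{A0} to C_A: C_R = (1.82/0.805)·ln[(1.82+0.805·1.89)/(1.82+0.805·1.08)] = 2.261·ln(3.341/2.686) = 0.4939 mol/dm³.
C_S = (C_{A0}−C_A)−C_R = 0.3207 mol/dm³; S̃_{R/S} = 0.4939/0.3207 = 1.54.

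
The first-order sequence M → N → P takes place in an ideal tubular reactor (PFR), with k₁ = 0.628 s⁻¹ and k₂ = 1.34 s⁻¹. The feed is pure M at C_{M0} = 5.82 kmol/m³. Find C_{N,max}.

1.40 kmol/m³

At the optimum, C_{N,max}/C_{M0} = (k₁/k₂)^[k₂/(k₂−k₁)].
= (0.628/1.34)^(1.34/(1.34−0.628)) = (0.4687)^(1.882) = 0.2402.
C_{N,max} = 0.2402×5.82 = 1.40 kmol/m³.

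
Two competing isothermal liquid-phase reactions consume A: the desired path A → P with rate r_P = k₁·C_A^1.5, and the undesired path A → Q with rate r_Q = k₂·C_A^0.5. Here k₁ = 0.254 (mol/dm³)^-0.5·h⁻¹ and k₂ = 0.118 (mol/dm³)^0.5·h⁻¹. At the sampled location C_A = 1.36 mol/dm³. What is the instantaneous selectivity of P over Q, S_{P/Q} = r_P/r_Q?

S_{P/Q} = r_P/r_Q = (k₁·C_A^1.5)/(k₂·C_A^0.5) = (k₁/k₂)·C_A.
= (0.254×1.360^1.5) / (0.118×1.360^0.5) = 0.4028/0.1376 = 2.93.
Since the desired path is higher order in A, keeping C_A high (PFR or concentrated feed) favours P.

2.93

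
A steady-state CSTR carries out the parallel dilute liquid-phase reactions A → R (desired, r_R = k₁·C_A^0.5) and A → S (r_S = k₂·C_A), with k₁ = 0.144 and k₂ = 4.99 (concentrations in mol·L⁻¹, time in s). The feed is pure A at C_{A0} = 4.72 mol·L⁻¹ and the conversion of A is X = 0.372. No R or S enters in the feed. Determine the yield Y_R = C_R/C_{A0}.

0.00613

Exit C_A = C_{A0}(1−X) = 4.72×0.628 = 2.964 mol·L⁻¹.
In a CSTR the entire volume is at exit conditions, so r_R = 0.144×2.964^0.5 = 0.2479 and r_S = 4.99×2.964 = 14.79.
Fraction of consumed A going to R: r_R/(r_R+r_S) = 0.01649.
C_R = 0.01649·C_{A0}·X = 0.01649×4.72×0.372 = 0.0289 mol·L⁻¹; Y_R = C_R/C_{A0} = 0.00613.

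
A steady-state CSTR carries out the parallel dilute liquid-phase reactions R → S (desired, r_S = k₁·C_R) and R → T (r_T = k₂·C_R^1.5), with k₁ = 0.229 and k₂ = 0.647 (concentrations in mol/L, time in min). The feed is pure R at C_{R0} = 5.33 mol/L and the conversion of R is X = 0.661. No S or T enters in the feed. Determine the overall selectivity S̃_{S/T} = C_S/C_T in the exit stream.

0.263

Exit C_R = C_{R0}(1−X) = 5.33×0.339 = 1.807 mol/L.
A CSTR operates uniformly at the exit composition, giving r_S = 0.4138 and r_T = 1.571 (each k·C_R^n at C_R = 1.807).
Overall selectivity = C_S/C_T = r_Sτ/(r_Tτ) = r_S/r_T = 0.263.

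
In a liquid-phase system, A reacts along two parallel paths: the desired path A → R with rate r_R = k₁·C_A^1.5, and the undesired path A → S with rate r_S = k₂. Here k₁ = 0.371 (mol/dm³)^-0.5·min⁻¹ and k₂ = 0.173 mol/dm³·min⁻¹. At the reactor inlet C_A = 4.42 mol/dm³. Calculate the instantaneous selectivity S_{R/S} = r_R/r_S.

S_{R/S} = r_R/r_S = (k₁·C_A^1.5)/(k₂) = (k₁/k₂)·C_A^1.5.
= (0.371×4.420^1.5) / (0.173) = 3.448/0.1730 = 19.9.
Since the desired path is higher order in A, keeping C_A high (PFR or concentrated feed) favours R.

19.9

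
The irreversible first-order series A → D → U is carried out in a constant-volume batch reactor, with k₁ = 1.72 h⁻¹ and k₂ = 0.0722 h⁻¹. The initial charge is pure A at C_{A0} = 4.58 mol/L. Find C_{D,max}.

At the optimum, C_{D,max}/C_{A0} = (k₁/k₂)^[k₂/(k₂−k₁)].
= (1.72/0.0722)^(0.0722/(0.0722−1.72)) = (23.82)^(-0.04382) = 0.8703.
C_{D,max} = 0.8703×4.58 = 3.99 mol/L.

3.99 mol/L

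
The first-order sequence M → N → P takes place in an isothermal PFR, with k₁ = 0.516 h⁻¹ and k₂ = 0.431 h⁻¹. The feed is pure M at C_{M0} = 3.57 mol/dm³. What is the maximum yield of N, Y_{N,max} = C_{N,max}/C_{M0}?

At the optimum, C_{N,max}/C_{M0} = (k₁/k₂)^[k₂/(k₂−k₁)].
= (0.516/0.431)^(0.431/(0.431−0.516)) = (1.197)^(-5.071) = 0.4014.

0.401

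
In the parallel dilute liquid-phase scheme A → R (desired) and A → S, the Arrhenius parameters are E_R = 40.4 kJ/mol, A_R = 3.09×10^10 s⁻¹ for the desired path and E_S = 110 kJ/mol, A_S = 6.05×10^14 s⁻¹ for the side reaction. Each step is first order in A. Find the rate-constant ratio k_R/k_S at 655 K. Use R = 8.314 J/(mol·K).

18.1

k_R/k_S = (A_R/A_S)·exp[−(E_R−E_S)/(RT)] = (A_R/A_S)·exp[(E_S−E_R)/(RT)].
(E_S−E_R)/(RT) = (110−40.4)×10³/(8.314×655) = 69600/5446 = 12.78.
k_R/k_S = (3.09×10^10/6.05×10^14)·exp(12.78) = 5.107×10^-5 × 3.553×10^5 = 18.1.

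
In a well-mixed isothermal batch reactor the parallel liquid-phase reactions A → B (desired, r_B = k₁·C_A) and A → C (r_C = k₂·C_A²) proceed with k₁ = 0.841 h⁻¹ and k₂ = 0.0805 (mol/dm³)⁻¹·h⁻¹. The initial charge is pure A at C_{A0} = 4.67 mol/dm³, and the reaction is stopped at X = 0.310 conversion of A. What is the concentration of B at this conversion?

1.05 mol/dm³

C_A = C_{A0}(1−X) = 3.222 mol/dm³.
Along a PFR/batch, dC_B/dC_A = −r_B/(r_B+r_C) = −k₁/(k₁+k₂·C_A).
Integrating from C_{A0} to C_A: C_B = (0.841/0.0805)·ln[(0.841+0.0805·4.67)/(0.841+0.0805·3.22)] = 10.45·ln(1.217/1.100) = 1.052 mol/dm³.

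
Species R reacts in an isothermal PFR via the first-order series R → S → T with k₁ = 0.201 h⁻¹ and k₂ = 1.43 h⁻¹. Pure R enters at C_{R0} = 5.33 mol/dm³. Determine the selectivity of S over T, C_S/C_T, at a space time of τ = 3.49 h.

For first-order series with pure R initially, C_S(τ) = k₁C_{R0}/(k₂−k₁)·(e^(−k₁τ) − e^(−k₂τ)).
e^(−k₁τ) = e^(−0.201×3.49) = e^(−0.7015) = 0.4958; e^(−k₂τ) = e^(−4.991) = 0.006801.
C_S = 0.201×5.33/(1.43−0.201) × (0.4958−0.006801) = 0.8717×0.4890 = 0.4263 mol/dm³.
C_R = C_{R0}e^(−k₁τ) = 2.643 mol/dm³, so C_T = C_{R0}−C_R−C_S = 2.261 mol/dm³; C_S/C_T = 0.189.

0.189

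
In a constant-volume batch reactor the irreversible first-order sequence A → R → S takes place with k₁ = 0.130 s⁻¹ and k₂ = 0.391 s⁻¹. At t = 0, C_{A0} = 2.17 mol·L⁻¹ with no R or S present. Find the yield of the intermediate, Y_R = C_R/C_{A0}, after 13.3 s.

For first-order series with pure A initially, C_R(t) = k₁C_{A0}/(k₂−k₁)·(e^(−k₁t) − e^(−k₂t)).
e^(−k₁t) = e^(−0.130×13.3) = e^(−1.729) = 0.1775; e^(−k₂t) = e^(−5.200) = 0.005515.
C_R = 0.130×2.17/(0.391−0.130) × (0.1775−0.005515) = 1.081×0.1719 = 0.1858 mol·L⁻¹.
Y_R = C_R/C_{A0} = 0.1858/2.17 = 0.0856.

0.0856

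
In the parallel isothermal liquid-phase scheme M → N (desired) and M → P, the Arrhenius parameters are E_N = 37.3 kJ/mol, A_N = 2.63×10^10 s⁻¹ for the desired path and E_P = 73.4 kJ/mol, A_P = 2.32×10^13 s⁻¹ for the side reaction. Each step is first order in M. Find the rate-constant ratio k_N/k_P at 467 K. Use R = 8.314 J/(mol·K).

12.4

Since both paths have the same order in M, the concentration cancels and S_{N/P} = k_N/k_P = (A_N/A_P)·exp[(E_P−E_N)/(RT)].
(E_P−E_N)/(RT) = (73.4−37.3)×10³/(8.314×467) = 36100/3883 = 9.298.
k_N/k_P = (2.63×10^10/2.32×10^13)·exp(9.298) = 0.001134 × 10914 = 12.4.
Since E_N < E_P, lowering the temperature improves selectivity toward N.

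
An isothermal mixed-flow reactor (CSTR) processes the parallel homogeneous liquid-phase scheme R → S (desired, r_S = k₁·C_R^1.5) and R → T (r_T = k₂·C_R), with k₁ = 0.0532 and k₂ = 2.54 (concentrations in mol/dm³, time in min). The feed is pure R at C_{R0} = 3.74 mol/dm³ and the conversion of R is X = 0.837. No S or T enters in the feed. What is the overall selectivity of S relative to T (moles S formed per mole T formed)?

0.0164

Exit C_R = C_{R0}(1−X) = 3.74×0.163 = 0.6096 mol/dm³.
A CSTR operates uniformly at the exit composition, giving r_S = 0.02532 and r_T = 1.548 (each k·C_R^n at C_R = 0.6096).
Overall selectivity = C_S/C_T = r_Sτ/(r_Tτ) = r_S/r_T = 0.0164.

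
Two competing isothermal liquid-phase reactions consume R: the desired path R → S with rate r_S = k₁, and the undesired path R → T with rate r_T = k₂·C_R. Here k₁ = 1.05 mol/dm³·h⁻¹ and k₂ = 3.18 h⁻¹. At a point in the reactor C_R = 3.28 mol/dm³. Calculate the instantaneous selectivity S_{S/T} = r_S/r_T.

0.101

S_{S/T} = r_S/r_T = (k₁)/(k₂·C_R) = (k₁/k₂)·C_R⁻¹.
= (1.05) / (3.18×3.280) = 1.050/10.43 = 0.101.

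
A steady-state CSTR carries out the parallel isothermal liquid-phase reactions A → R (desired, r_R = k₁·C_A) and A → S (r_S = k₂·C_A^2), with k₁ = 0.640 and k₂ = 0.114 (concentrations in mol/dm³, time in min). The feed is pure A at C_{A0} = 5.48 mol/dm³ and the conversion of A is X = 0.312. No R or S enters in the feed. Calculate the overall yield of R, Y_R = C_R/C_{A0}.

0.187

Exit C_A = C_{A0}(1−X) = 5.48×0.688 = 3.770 mol/dm³.
A CSTR operates uniformly at the exit composition, giving r_R = 2.413 and r_S = 1.620 (each k·C_A^n at C_A = 3.770).
Fraction of consumed A going to R: r_R/(r_R+r_S) = 0.5982.
C_R = 0.5982·C_{A0}·X = 0.5982×5.48×0.312 = 1.02 mol/dm³; Y_R = C_R/C_{A0} = 0.187.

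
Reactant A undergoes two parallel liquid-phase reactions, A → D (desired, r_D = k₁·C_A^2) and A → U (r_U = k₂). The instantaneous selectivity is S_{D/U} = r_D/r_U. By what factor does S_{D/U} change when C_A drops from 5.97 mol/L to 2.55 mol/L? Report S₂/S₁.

S_{D/U} = (k₁/k₂)·C_A^2, so S₂/S₁ = (C_{A,2}/C_{A,1})^2.
= (2.55/5.97)^2 = (0.4271)^2 = 0.182.

0.182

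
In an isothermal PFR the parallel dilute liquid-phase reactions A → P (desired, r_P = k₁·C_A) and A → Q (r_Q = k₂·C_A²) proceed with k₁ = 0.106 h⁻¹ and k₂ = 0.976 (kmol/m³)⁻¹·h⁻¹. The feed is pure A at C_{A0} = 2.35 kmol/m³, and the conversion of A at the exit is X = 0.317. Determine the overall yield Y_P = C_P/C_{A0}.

0.0167

C_A = C_{A0}(1−X) = 1.605 kmol/m³.
Along a PFR/batch, dC_P/dC_A = −r_P/(r_P+r_Q) = −k₁/(k₁+k₂·C_A).
Integrating from C_{A0} to C_A: C_P = (0.106/0.976)·ln[(0.106+0.976·2.35)/(0.106+0.976·1.61)] = 0.1086·ln(2.400/1.673) = 0.03920 kmol/m³.
Y_P = C_P/C_{A0} = 0.03920/2.35 = 0.0167.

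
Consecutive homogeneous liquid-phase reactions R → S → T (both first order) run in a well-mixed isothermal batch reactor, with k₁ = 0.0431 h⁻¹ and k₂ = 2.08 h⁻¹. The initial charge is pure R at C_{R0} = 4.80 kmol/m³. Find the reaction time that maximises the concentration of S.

1.90 h

Setting dC_S/dt = 0 gives t_opt = ln(k₂/k₁)/(k₂−k₁).
= ln(2.08/0.0431)/(2.08−0.0431) = ln(48.26)/2.037 = 3.877/2.037 = 1.90 h.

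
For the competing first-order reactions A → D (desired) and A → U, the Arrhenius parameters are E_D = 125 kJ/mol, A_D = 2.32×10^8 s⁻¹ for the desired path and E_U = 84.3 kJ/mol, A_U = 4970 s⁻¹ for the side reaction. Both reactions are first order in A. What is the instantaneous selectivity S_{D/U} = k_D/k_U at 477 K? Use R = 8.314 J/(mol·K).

1.63

k_D/k_U = (A_D/A_U)·exp[−(E_D−E_U)/(RT)] = (A_D/A_U)·exp[(E_U−E_D)/(RT)].
(E_U−E_D)/(RT) = (84.3−125)×10³/(8.314×477) = -40700/3966 = -10.26.
k_D/k_U = (2.32×10^8/4970)·exp(-10.26) = 46680 × 3.491×10^-5 = 1.63.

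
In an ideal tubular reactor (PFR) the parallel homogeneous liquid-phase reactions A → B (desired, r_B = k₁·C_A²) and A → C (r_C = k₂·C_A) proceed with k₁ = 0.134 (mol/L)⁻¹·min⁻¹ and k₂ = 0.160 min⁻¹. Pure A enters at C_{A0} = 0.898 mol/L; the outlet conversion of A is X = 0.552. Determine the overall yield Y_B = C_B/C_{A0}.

0.192

C_A = C_{A0}(1−X) = 0.4023 mol/L.
Along a PFR/batch, dC_C/dC_A = −r_C/(r_B+r_C) = −k₂/(k₂+k₁·C_A).
Integrating from C_{A0} to C_A: C_C = (0.160/0.134)·ln[(0.160+0.134·0.898)/(0.160+0.134·0.402)] = 1.194·ln(0.2803/0.2139) = 0.3229 mol/L.
Then C_B = (C_{A0}−C_A) − C_C = 0.4957 − 0.3229 = 0.1728 mol/L.
Y_B = C_B/C_{A0} = 0.1728/0.898 = 0.192.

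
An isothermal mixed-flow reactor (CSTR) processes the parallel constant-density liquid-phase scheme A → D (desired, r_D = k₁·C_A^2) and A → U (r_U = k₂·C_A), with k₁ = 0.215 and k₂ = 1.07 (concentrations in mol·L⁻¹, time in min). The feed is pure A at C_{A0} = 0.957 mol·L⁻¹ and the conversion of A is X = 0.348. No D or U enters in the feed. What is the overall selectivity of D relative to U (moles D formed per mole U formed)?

0.125

Exit C_A = C_{A0}(1−X) = 0.957×0.652 = 0.6240 mol·L⁻¹.
A CSTR operates uniformly at the exit composition, giving r_D = 0.08371 and r_U = 0.6676 (each k·C_A^n at C_A = 0.6240).
Overall selectivity = C_D/C_U = r_Dτ/(r_Uτ) = r_D/r_U = 0.125.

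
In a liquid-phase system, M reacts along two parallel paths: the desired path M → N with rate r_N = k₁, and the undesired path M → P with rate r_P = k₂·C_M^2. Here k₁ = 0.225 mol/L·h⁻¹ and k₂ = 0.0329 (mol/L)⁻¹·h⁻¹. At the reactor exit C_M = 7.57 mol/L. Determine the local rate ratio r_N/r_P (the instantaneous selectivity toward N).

0.119

S_{N/P} = r_N/r_P = (k₁)/(k₂·C_M^2) = (k₁/k₂)·C_M^-2.
= (0.225) / (0.0329×7.570^2) = 0.2250/1.885 = 0.119.
The undesired path is higher order in M, so low C_M (CSTR or dilute feed) favours N.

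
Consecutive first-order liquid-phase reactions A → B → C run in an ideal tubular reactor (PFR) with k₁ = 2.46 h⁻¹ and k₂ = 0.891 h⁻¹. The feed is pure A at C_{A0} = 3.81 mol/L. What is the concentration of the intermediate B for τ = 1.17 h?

1.77 mol/L

The intermediate concentration in a first-order A→B→C sequence is C_B = k₁C_{A0}(e^(−k₁τ) − e^(−k₂τ))/(k₂−k₁).
e^(−k₁τ) = e^(−2.46×1.17) = e^(−2.878) = 0.05624; e^(−k₂τ) = e^(−1.042) = 0.3526.
C_B = 2.46×3.81/(0.891−2.46) × (0.05624−0.3526) = (-5.974)×(-0.2963) = 1.770 mol/L.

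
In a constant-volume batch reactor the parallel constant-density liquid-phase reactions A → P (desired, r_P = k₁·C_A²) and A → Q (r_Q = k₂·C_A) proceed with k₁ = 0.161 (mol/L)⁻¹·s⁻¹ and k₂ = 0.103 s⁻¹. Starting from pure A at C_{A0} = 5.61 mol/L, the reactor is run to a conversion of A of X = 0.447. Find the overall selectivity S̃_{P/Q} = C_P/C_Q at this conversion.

C_A = C_{A0}(1−X) = 3.102 mol/L.
Along a PFR/batch, dC_Q/dC_A = −r_Q/(r_P+r_Q) = −k₂/(k₂+k₁·C_A).
Integrating from C_{A0} to C_A: C_Q = (0.103/0.161)·ln[(0.103+0.161·5.61)/(0.103+0.161·3.10)] = 0.6398·ln(1.006/0.6025) = 0.3281 mol/L.
Then C_P = (C_{A0}−C_A) − C_Q = 2.508 − 0.3281 = 2.180 mol/L.
S̃_{P/Q} = C_P/C_Q = 2.180/0.3281 = 6.64.

6.64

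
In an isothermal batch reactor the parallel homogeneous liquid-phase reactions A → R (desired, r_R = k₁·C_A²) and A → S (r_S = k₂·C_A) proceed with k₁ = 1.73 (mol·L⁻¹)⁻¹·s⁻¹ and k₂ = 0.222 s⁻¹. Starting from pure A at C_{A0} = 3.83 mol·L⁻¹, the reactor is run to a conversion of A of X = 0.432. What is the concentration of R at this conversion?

C_A = C_{A0}(1−X) = 2.175 mol·L⁻¹.
Along a PFR/batch, dC_S/dC_A = −r_S/(r_R+r_S) = −k₂/(k₂+k₁·C_A).
Integrating from C_{A0} to C_A: C_S = (0.222/1.73)·ln[(0.222+1.73·3.83)/(0.222+1.73·2.18)] = 0.1283·ln(6.848/3.986) = 0.06946 mol·L⁻¹.
Then C_R = (C_{A0}−C_A) − C_S = 1.655 − 0.06946 = 1.585 mol·L⁻¹.

1.59 mol·L⁻¹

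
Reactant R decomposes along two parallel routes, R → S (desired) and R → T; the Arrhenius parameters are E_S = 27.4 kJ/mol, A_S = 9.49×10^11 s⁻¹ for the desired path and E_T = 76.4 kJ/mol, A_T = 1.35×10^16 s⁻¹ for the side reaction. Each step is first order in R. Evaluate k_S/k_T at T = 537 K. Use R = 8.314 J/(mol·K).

With equal orders, S_{S/T} = k_S/k_T = (A_S/A_T)·exp[(E_T−E_S)/(RT)].
(E_T−E_S)/(RT) = (76.4−27.4)×10³/(8.314×537) = 49000/4465 = 10.98.
k_S/k_T = (9.49×10^11/1.35×10^16)·exp(10.98) = 7.030×10^-5 × 58407 = 4.11.
Since E_S < E_T, lowering the temperature improves selectivity toward S.

4.11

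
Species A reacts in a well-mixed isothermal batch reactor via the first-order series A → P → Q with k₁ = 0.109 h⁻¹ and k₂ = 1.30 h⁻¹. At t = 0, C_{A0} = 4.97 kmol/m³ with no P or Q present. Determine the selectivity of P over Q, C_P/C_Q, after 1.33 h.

For first-order series with pure A initially, C_P(t) = k₁C_{A0}/(k₂−k₁)·(e^(−k₁t) − e^(−k₂t)).
e^(−k₁t) = e^(−0.109×1.33) = e^(−0.1450) = 0.8650; e^(−k₂t) = e^(−1.729) = 0.1775.
C_P = 0.109×4.97/(1.30−0.109) × (0.8650−0.1775) = 0.4549×0.6876 = 0.3128 kmol/m³.
C_A = C_{A0}e^(−k₁t) = 4.299 kmol/m³, so C_Q = C_{A0}−C_A−C_P = 0.3580 kmol/m³; C_P/C_Q = 0.874.

0.874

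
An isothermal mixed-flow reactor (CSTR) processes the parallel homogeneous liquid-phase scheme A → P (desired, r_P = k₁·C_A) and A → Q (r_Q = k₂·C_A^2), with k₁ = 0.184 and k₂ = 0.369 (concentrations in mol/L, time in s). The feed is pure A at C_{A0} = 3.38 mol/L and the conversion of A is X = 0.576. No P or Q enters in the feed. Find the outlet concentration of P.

Exit C_A = C_{A0}(1−X) = 3.38×0.424 = 1.433 mol/L.
In a CSTR the entire volume is at exit conditions, so r_P = 0.184×1.433 = 0.2637 and r_Q = 0.369×1.433^2 = 0.7579.
Fraction of consumed A going to P: r_P/(r_P+r_Q) = 0.2581.
C_P = 0.2581·C_{A0}·X = 0.2581×3.38×0.576 = 0.503 mol/L.

0.503 mol/L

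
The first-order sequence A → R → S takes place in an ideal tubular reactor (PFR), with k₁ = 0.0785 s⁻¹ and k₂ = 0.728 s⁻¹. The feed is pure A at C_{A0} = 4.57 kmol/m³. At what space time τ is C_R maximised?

The intermediate peaks when r₁ = r₂, i.e. k₁e^(−k₁τ) = k₂e^(−k₂τ), giving τ_opt = ln(k₂/k₁)/(k₂−k₁).
= ln(0.728/0.0785)/(0.728−0.0785) = ln(9.274)/0.6495 = 2.227/0.6495 = 3.43 s.

3.43 s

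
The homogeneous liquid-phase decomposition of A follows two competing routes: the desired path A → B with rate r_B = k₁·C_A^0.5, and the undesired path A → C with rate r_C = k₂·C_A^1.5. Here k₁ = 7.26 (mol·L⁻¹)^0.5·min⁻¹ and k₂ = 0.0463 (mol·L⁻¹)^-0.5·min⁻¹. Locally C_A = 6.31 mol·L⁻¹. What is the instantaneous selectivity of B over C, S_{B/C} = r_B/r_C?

24.8

S_{B/C} = r_B/r_C = (k₁·C_A^0.5)/(k₂·C_A^1.5) = (k₁/k₂)·C_A⁻¹.
= (7.26×6.310^0.5) / (0.0463×6.310^1.5) = 18.24/0.7339 = 24.8.
The undesired path is higher order in A, so low C_A (CSTR or dilute feed) favours B.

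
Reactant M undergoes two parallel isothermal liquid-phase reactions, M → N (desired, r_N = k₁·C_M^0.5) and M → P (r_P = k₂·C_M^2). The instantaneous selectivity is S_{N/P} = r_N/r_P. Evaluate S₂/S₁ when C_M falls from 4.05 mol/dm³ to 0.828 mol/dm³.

S_{N/P} = (k₁/k₂)·C_M^-1.5, so S₂/S₁ = (C_{M,2}/C_{M,1})^-1.5.
= (0.828/4.05)^(-1.5) = (0.2044)^(-1.5) = 10.8.

10.8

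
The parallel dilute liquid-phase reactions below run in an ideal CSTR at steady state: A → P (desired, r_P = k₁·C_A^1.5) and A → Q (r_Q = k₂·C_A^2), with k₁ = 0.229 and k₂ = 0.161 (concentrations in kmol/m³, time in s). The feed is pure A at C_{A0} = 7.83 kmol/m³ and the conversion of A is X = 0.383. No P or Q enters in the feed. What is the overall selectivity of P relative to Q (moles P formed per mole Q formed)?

0.647

Exit C_A = C_{A0}(1−X) = 7.83×0.617 = 4.831 kmol/m³.
In a CSTR the entire volume is at exit conditions, so r_P = 0.229×4.831^1.5 = 2.432 and r_Q = 0.161×4.831^2 = 3.758.
Overall selectivity = C_P/C_Q = r_Pτ/(r_Qτ) = r_P/r_Q = 0.647.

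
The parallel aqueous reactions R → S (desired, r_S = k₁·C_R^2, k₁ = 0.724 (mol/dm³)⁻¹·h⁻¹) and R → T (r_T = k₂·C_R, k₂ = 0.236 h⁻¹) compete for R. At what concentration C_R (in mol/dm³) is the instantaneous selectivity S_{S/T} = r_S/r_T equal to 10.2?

3.32 mol/dm³

S_{S/T} = (k₁/k₂)·C_R ⇒ C_R = S·k₂/k₁.
= 10.2×0.236/0.724 = 3.32 mol/dm³.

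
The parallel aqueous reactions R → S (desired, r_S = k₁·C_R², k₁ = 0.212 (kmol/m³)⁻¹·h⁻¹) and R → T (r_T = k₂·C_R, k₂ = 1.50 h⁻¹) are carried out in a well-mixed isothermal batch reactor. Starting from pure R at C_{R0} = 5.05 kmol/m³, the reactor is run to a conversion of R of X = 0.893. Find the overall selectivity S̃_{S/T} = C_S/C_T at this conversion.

C_R = C_{R0}(1−X) = 0.5403 kmol/m³.
Along a PFR/batch, dC_T/dC_R = −r_T/(r_S+r_T) = −k₂/(k₂+k₁·C_R).
Integrating from C_{R0} to C_R: C_T = (1.50/0.212)·ln[(1.50+0.212·5.05)/(1.50+0.212·0.540)] = 7.075·ln(2.571/1.615) = 3.291 kmol/m³.
Then C_S = (C_{R0}−C_R) − C_T = 4.510 − 3.291 = 1.219 kmol/m³.
S̃_{S/T} = C_S/C_T = 1.219/3.291 = 0.370.

0.370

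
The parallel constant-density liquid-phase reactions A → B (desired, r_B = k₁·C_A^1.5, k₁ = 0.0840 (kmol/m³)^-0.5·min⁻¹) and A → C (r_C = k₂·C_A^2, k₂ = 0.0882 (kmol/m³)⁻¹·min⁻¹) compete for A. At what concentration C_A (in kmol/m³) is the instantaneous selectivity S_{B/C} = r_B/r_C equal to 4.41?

S_{B/C} = (k₁/k₂)·C_A^-0.5 ⇒ C_A = (S·k₂/k₁)^(-2).
= (4.41×0.0882/0.0840)^(-2) = (4.631)^(-2) = 0.0466 kmol/m³.

0.0466 kmol/m³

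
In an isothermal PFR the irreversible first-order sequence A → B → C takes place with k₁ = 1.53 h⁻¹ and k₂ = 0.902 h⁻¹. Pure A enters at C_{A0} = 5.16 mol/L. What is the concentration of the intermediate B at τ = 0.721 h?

2.39 mol/L

Solving the coupled first-order balances gives C_B(τ) = [k₁/(k₂−k₁)]·C_{A0}·(e^(−k₁τ) − e^(−k₂τ)).
e^(−k₁τ) = e^(−1.53×0.721) = e^(−1.103) = 0.3318; e^(−k₂τ) = e^(−0.6503) = 0.5219.
C_B = 1.53×5.16/(0.902−1.53) × (0.3318−0.5219) = (-12.57)×(-0.1900) = 2.389 mol/L.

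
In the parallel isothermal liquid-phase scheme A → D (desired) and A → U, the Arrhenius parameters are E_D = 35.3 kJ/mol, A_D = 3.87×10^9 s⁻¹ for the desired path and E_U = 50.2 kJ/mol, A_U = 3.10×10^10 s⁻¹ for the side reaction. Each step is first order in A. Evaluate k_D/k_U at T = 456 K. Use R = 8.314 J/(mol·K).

With equal orders, S_{D/U} = k_D/k_U = (A_D/A_U)·exp[(E_U−E_D)/(RT)].
(E_U−E_D)/(RT) = (50.2−35.3)×10³/(8.314×456) = 14900/3791 = 3.930.
k_D/k_U = (3.87×10^9/3.10×10^10)·exp(3.930) = 0.1248 × 50.92 = 6.36.
Since E_D < E_U, lowering the temperature improves selectivity toward D.

6.36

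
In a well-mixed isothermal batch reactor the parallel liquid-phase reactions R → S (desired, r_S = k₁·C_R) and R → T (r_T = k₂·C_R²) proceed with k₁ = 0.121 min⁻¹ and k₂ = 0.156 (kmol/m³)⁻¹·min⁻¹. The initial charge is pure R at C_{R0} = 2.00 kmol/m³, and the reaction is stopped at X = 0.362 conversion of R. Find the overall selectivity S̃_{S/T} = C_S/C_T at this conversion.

C_R = C_{R0}(1−X) = 1.276 kmol/m³.
Along a PFR/batch, dC_S/dC_R = −r_S/(r_S+r_T) = −k₁/(k₁+k₂·C_R).
Integrating from C_{R0} to C_R: C_S = (0.121/0.156)·ln[(0.121+0.156·2.00)/(0.121+0.156·1.28)] = 0.7756·ln(0.4330/0.3201) = 0.2344 kmol/m³.
C_T = (C_{R0}−C_R)−C_S = 0.4896 kmol/m³; S̃_{S/T} = 0.2344/0.4896 = 0.479.

0.479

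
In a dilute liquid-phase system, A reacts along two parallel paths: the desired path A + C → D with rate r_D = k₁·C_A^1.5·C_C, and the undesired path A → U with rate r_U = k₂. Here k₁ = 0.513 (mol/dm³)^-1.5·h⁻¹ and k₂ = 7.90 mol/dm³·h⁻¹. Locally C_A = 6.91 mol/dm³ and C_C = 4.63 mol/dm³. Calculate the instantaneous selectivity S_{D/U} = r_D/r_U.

5.46

S_{D/U} = r_D/r_U = (k₁·C_A^1.5·C_C)/(k₂) = (k₁/k₂)·C_A^1.5·C_C.
= (0.513×6.910^1.5×4.630) / (7.90) = 43.14/7.900 = 5.46.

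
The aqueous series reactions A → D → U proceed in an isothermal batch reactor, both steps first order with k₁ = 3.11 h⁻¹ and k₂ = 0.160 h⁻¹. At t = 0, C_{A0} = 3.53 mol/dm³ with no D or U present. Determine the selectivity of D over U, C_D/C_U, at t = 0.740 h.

12.1

For first-order series with pure A initially, C_D(t) = k₁C_{A0}/(k₂−k₁)·(e^(−k₁t) − e^(−k₂t)).
e^(−k₁t) = e^(−3.11×0.740) = e^(−2.301) = 0.1001; e^(−k₂t) = e^(−0.1184) = 0.8883.
C_D = 3.11×3.53/(0.160−3.11) × (0.1001−0.8883) = (-3.721)×(-0.7882) = 2.933 mol/dm³.
C_A = C_{A0}e^(−k₁t) = 0.3534 mol/dm³, so C_U = C_{A0}−C_A−C_D = 0.2432 mol/dm³; C_D/C_U = 12.1.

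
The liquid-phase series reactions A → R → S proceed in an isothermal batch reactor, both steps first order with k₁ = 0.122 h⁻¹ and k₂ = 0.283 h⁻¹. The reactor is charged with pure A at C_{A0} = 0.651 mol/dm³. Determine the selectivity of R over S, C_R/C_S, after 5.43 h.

0.887

For first-order series with pure A initially, C_R(t) = k₁C_{A0}/(k₂−k₁)·(e^(−k₁t) − e^(−k₂t)).
e^(−k₁t) = e^(−0.122×5.43) = e^(−0.6625) = 0.5156; e^(−k₂t) = e^(−1.537) = 0.2151.
C_R = 0.122×0.651/(0.283−0.122) × (0.5156−0.2151) = 0.4933×0.3005 = 0.1482 mol/dm³.
C_A = C_{A0}e^(−k₁t) = 0.3356 mol/dm³, so C_S = C_{A0}−C_A−C_R = 0.1671 mol/dm³; C_R/C_S = 0.887.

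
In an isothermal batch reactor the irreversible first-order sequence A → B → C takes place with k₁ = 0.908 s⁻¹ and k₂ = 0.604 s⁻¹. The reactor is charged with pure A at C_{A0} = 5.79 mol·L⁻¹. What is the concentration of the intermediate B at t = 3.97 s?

For first-order series with pure A initially, C_B(t) = k₁C_{A0}/(k₂−k₁)·(e^(−k₁t) − e^(−k₂t)).
e^(−k₁t) = e^(−0.908×3.97) = e^(−3.605) = 0.02719; e^(−k₂t) = e^(−2.398) = 0.09091.
C_B = 0.908×5.79/(0.604−0.908) × (0.02719−0.09091) = (-17.29)×(-0.06372) = 1.102 mol·L⁻¹.

1.10 mol·L⁻¹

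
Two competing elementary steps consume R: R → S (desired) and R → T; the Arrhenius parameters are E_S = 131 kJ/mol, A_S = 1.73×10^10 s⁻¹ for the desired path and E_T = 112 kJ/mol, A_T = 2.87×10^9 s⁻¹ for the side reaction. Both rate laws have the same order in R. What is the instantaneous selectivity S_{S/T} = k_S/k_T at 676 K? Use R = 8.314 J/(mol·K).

0.205

With equal orders, S_{S/T} = k_S/k_T = (A_S/A_T)·exp[(E_T−E_S)/(RT)].
(E_T−E_S)/(RT) = (112−131)×10³/(8.314×676) = -19000/5620 = -3.381.
k_S/k_T = (1.73×10^10/2.87×10^9)·exp(-3.381) = 6.028 × 0.03403 = 0.205.
Since E_S > E_T, raising the temperature improves selectivity toward S.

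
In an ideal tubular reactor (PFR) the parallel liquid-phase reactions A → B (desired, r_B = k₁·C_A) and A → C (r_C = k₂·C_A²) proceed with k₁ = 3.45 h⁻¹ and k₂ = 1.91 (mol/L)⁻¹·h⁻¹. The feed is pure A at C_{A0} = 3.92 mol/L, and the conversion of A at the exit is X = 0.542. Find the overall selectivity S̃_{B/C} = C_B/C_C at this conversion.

0.651

C_A = C_{A0}(1−X) = 1.795 mol/L.
Along a PFR/batch, dC_B/dC_A = −r_B/(r_B+r_C) = −k₁/(k₁+k₂·C_A).
Integrating from C_{A0} to C_A: C_B = (3.45/1.91)·ln[(3.45+1.91·3.92)/(3.45+1.91·1.80)] = 1.806·ln(10.94/6.879) = 0.8375 mol/L.
C_C = (C_{A0}−C_A)−C_B = 1.287 mol/L; S̃_{B/C} = 0.8375/1.287 = 0.651.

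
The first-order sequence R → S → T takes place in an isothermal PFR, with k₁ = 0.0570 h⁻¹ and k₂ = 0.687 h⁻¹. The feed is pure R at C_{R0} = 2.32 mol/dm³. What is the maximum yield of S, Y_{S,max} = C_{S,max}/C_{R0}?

For a first-order series the maximum intermediate yield is C_{S,max}/C_{R0} = (k₁/k₂)^[k₂/(k₂−k₁)].
= (0.0570/0.687)^(0.687/(0.687−0.0570)) = (0.08297)^(1.090) = 0.06624.

0.0662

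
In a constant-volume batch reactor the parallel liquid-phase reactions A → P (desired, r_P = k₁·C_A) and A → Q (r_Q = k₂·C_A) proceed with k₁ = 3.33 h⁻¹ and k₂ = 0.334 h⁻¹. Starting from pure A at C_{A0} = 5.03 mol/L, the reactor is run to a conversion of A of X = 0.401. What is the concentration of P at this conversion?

1.83 mol/L

C_A = C_{A0}(1−X) = 3.013 mol/L.
Both paths are first order in A, so the instantaneous fraction to P is constant: dC_P/d(−C_A) = k₁/(k₁+k₂) = 0.9088.
C_P = 0.9088·(C_{A0}−C_A) = 0.9088×2.017 = 1.83 mol/L.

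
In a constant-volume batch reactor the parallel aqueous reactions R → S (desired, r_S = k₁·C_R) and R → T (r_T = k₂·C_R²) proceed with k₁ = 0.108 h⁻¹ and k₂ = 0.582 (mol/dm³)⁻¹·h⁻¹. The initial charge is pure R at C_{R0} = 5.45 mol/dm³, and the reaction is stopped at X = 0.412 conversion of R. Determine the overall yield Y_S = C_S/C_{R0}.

C_R = C_{R0}(1−X) = 3.205 mol/dm³.
Along a PFR/batch, dC_S/dC_R = −r_S/(r_S+r_T) = −k₁/(k₁+k₂·C_R).
Integrating from C_{R0} to C_R: C_S = (0.108/0.582)·ln[(0.108+0.582·5.45)/(0.108+0.582·3.20)] = 0.1856·ln(3.280/1.973) = 0.09431 mol/dm³.
Y_S = C_S/C_{R0} = 0.09431/5.45 = 0.0173.

0.0173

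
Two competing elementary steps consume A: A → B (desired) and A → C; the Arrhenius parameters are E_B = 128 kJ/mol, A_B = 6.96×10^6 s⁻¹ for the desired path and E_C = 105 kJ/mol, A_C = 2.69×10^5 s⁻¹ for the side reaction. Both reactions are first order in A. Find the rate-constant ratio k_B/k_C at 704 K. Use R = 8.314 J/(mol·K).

0.508

k_B/k_C = (A_B/A_C)·exp[−(E_B−E_C)/(RT)] = (A_B/A_C)·exp[(E_C−E_B)/(RT)].
(E_C−E_B)/(RT) = (105−128)×10³/(8.314×704) = -23000/5853 = -3.930.
k_B/k_C = (6.96×10^6/2.69×10^5)·exp(-3.930) = 25.87 × 0.01965 = 0.508.
Since E_B > E_C, raising the temperature improves selectivity toward B.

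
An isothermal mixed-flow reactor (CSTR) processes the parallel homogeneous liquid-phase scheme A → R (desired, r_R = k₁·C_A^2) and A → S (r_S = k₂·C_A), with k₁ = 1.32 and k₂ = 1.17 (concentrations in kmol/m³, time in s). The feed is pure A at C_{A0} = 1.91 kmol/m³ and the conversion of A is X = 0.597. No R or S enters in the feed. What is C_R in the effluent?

0.530 kmol/m³

Exit C_A = C_{A0}(1−X) = 1.91×0.403 = 0.7697 kmol/m³.
Rates in a CSTR are evaluated at the outlet concentration: r_R = 1.32×0.7697^2 = 0.7821, r_S = 1.17×0.7697 = 0.9006.
Fraction of consumed A going to R: r_R/(r_R+r_S) = 0.4648.
C_R = 0.4648·C_{A0}·X = 0.4648×1.91×0.597 = 0.530 kmol/m³.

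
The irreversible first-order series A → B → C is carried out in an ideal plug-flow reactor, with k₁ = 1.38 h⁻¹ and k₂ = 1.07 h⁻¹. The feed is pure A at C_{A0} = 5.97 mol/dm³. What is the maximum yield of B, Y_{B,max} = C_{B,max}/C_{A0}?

0.416

At the optimum, C_{B,max}/C_{A0} = (k₁/k₂)^[k₂/(k₂−k₁)].
= (1.38/1.07)^(1.07/(1.07−1.38)) = (1.290)^(-3.452) = 0.4155.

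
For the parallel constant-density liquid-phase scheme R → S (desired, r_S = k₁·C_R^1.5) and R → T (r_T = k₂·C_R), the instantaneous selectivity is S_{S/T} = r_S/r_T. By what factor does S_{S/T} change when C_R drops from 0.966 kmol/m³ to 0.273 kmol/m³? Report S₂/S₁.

S_{S/T} = (k₁/k₂)·C_R^0.5, so S₂/S₁ = (C_{R,2}/C_{R,1})^0.5.
= (0.273/0.966)^0.5 = (0.2826)^0.5 = 0.532.
Selectivity toward S falls as C_R falls — high-concentration operation is favoured.

0.532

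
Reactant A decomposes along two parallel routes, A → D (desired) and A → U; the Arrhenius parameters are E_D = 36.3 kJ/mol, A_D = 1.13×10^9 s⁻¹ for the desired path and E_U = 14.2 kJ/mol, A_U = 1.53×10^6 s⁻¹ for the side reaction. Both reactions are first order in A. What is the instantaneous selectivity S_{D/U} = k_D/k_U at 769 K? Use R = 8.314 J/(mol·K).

23.3

k_D/k_U = (A_D/A_U)·exp[−(E_D−E_U)/(RT)] = (A_D/A_U)·exp[(E_U−E_D)/(RT)].
(E_U−E_D)/(RT) = (14.2−36.3)×10³/(8.314×769) = -22100/6393 = -3.457.
k_D/k_U = (1.13×10^9/1.53×10^6)·exp(-3.457) = 738.6 × 0.03154 = 23.3.
Since E_D > E_U, raising the temperature improves selectivity toward D.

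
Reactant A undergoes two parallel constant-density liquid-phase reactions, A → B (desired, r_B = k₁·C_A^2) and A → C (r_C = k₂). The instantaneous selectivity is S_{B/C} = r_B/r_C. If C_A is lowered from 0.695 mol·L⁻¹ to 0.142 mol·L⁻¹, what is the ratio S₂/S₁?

0.0417

S_{B/C} = (k₁/k₂)·C_A^2, so S₂/S₁ = (C_{A,2}/C_{A,1})^2.
= (0.142/0.695)^2 = (0.2043)^2 = 0.0417.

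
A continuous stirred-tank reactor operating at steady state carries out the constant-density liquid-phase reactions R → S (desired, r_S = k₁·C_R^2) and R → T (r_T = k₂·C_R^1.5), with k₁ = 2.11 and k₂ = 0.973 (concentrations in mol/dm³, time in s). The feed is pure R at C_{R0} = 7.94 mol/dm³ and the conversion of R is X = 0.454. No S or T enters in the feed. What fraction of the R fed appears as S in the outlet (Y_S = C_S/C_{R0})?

Exit C_R = C_{R0}(1−X) = 7.94×0.546 = 4.335 mol/dm³.
In a CSTR the entire volume is at exit conditions, so r_S = 2.11×4.335^2 = 39.66 and r_T = 0.973×4.335^1.5 = 8.783.
Fraction of consumed R going to S: r_S/(r_S+r_T) = 0.8187.
C_S = 0.8187·C_{R0}·X = 0.8187×7.94×0.454 = 2.95 mol/dm³; Y_S = C_S/C_{R0} = 0.372.

0.372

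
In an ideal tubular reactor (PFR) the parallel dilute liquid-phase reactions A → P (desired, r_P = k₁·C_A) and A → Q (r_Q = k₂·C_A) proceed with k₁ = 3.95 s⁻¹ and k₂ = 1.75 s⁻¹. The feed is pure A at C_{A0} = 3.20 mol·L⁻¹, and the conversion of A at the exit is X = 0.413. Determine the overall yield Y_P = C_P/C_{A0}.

C_A = C_{A0}(1−X) = 1.878 mol·L⁻¹.
Both paths are first order in A, so the instantaneous fraction to P is constant: dC_P/d(−C_A) = k₁/(k₁+k₂) = 0.6930.
C_P = 0.6930·(C_{A0}−C_A) = 0.6930×1.322 = 0.916 mol·L⁻¹.
Y_P = C_P/C_{A0} = 0.9158/3.20 = 0.286.

0.286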